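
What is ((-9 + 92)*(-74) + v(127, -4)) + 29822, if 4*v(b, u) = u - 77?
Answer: 94639/4 ≈ 23660.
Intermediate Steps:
v(b, u) = -77/4 + u/4 (v(b, u) = (u - 77)/4 = (-77 + u)/4 = -77/4 + u/4)
((-9 + 92)*(-74) + v(127, -4)) + 29822 = ((-9 + 92)*(-74) + (-77/4 + (1/4)*(-4))) + 29822 = (83*(-74) + (-77/4 - 1)) + 29822 = (-6142 - 81/4) + 29822 = -24649/4 + 29822 = 94639/4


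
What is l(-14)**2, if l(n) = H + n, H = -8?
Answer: 484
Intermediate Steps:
l(n) = -8 + n
l(-14)**2 = (-8 - 14)**2 = (-22)**2 = 484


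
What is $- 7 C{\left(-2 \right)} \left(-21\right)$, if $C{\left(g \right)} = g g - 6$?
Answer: $-294$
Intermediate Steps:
$C{\left(g \right)} = -6 + g^{2}$ ($C{\left(g \right)} = g^{2} - 6 = -6 + g^{2}$)
$- 7 C{\left(-2 \right)} \left(-21\right) = - 7 \left(-6 + \left(-2\right)^{2}\right) \left(-21\right) = - 7 \left(-6 + 4\right) \left(-21\right) = \left(-7\right) \left(-2\right) \left(-21\right) = 14 \left(-21\right) = -294$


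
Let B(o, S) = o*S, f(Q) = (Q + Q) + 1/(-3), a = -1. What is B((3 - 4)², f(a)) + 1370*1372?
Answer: 5638913/3 ≈ 1.8796e+6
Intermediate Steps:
f(Q) = -⅓ + 2*Q (f(Q) = 2*Q - ⅓ = -⅓ + 2*Q)
B(o, S) = S*o
B((3 - 4)², f(a)) + 1370*1372 = (-⅓ + 2*(-1))*(3 - 4)² + 1370*1372 = (-⅓ - 2)*(-1)² + 1879640 = -7/3*1 + 1879640 = -7/3 + 1879640 = 5638913/3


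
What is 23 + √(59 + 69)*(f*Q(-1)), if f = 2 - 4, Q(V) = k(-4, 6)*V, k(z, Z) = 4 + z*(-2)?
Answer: 23 + 192*√2 ≈ 294.53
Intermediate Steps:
k(z, Z) = 4 - 2*z
Q(V) = 12*V (Q(V) = (4 - 2*(-4))*V = (4 + 8)*V = 12*V)
f = -2
23 + √(59 + 69)*(f*Q(-1)) = 23 + √(59 + 69)*(-24*(-1)) = 23 + √128*(-2*(-12)) = 23 + (8*√2)*24 = 23 + 192*√2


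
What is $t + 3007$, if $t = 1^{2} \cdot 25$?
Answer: $3032$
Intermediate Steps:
$t = 25$ ($t = 1 \cdot 25 = 25$)
$t + 3007 = 25 + 3007 = 3032$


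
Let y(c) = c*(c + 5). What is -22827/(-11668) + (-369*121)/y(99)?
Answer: -722065/303368 ≈ -2.3802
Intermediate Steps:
y(c) = c*(5 + c)
-22827/(-11668) + (-369*121)/y(99) = -22827/(-11668) + (-369*121)/((99*(5 + 99))) = -22827*(-1/11668) - 44649/(99*104) = 22827/11668 - 44649/10296 = 22827/11668 - 44649*1/10296 = 22827/11668 - 451/104 = -722065/303368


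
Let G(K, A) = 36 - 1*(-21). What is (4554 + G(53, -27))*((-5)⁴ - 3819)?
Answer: -14727534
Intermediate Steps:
G(K, A) = 57 (G(K, A) = 36 + 21 = 57)
(4554 + G(53, -27))*((-5)⁴ - 3819) = (4554 + 57)*((-5)⁴ - 3819) = 4611*(625 - 3819) = 4611*(-3194) = -14727534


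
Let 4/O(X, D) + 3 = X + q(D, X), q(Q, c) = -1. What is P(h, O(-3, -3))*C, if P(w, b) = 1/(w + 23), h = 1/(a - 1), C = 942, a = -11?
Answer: 11304/275 ≈ 41.105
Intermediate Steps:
O(X, D) = 4/(-4 + X) (O(X, D) = 4/(-3 + (X - 1)) = 4/(-3 + (-1 + X)) = 4/(-4 + X))
h = -1/12 (h = 1/(-11 - 1) = 1/(-12) = -1/12 ≈ -0.083333)
P(w, b) = 1/(23 + w)
P(h, O(-3, -3))*C = 942/(23 - 1/12) = 942/(275/12) = (12/275)*942 = 11304/275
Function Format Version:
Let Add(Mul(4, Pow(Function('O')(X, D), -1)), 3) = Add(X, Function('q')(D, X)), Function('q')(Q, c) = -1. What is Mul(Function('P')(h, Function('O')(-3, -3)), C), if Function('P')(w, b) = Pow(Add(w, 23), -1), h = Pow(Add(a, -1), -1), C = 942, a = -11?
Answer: Rational(11304, 275) ≈ 41.105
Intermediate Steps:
Function('O')(X, D) = Mul(4, Pow(Add(-4, X), -1)) (Function('O')(X, D) = Mul(4, Pow(Add(-3, Add(X, -1)), -1)) = Mul(4, Pow(Add(-3, Add(-1, X)), -1)) = Mul(4, Pow(Add(-4, X), -1)))
h = Rational(-1, 12) (h = Pow(Add(-11, -1), -1) = Pow(-12, -1) = Rational(-1, 12) ≈ -0.083333)
Function('P')(w, b) = Pow(Add(23, w), -1)
Mul(Function('P')(h, Function('O')(-3, -3)), C) = Mul(Pow(Add(23, Rational(-1, 12)), -1), 942) = Mul(Pow(Rational(275, 12), -1), 942) = Mul(Rational(12, 275), 942) = Rational(11304, 275)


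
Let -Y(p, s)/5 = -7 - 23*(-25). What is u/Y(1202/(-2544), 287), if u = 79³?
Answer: -493039/2840 ≈ -173.61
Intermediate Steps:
Y(p, s) = -2840 (Y(p, s) = -5*(-7 - 23*(-25)) = -5*(-7 + 575) = -5*568 = -2840)
u = 493039
u/Y(1202/(-2544), 287) = 493039/(-2840) = 493039*(-1/2840) = -493039/2840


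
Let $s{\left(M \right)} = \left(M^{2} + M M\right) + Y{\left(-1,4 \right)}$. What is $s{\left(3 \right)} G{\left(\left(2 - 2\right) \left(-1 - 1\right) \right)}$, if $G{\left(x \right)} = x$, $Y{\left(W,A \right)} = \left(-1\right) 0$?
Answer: $0$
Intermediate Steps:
$Y{\left(W,A \right)} = 0$
$s{\left(M \right)} = 2 M^{2}$ ($s{\left(M \right)} = \left(M^{2} + M M\right) + 0 = \left(M^{2} + M^{2}\right) + 0 = 2 M^{2} + 0 = 2 M^{2}$)
$s{\left(3 \right)} G{\left(\left(2 - 2\right) \left(-1 - 1\right) \right)} = 2 \cdot 3^{2} \left(2 - 2\right) \left(-1 - 1\right) = 2 \cdot 9 \cdot 0 \left(-2\right) = 18 \cdot 0 = 0$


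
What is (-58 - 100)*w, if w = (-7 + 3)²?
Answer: -2528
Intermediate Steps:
w = 16 (w = (-4)² = 16)
(-58 - 100)*w = (-58 - 100)*16 = -158*16 = -2528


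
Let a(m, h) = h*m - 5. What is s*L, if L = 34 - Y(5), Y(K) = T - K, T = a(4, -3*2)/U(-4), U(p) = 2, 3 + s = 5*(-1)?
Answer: -428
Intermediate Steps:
a(m, h) = -5 + h*m
s = -8 (s = -3 + 5*(-1) = -3 - 5 = -8)
T = -29/2 (T = (-5 - 3*2*4)/2 = (-5 - 6*4)*(½) = (-5 - 24)*(½) = -29*½ = -29/2 ≈ -14.500)
Y(K) = -29/2 - K
L = 107/2 (L = 34 - (-29/2 - 1*5) = 34 - (-29/2 - 5) = 34 - 1*(-39/2) = 34 + 39/2 = 107/2 ≈ 53.500)
s*L = -8*107/2 = -428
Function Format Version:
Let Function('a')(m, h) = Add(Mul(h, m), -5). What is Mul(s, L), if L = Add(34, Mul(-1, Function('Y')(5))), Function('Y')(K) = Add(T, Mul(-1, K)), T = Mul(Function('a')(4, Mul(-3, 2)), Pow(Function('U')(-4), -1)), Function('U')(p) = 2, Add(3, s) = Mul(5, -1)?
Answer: -428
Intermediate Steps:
Function('a')(m, h) = Add(-5, Mul(h, m))
s = -8 (s = Add(-3, Mul(5, -1)) = Add(-3, -5) = -8)
T = Rational(-29, 2) (T = Mul(Add(-5, Mul(Mul(-3, 2), 4)), Pow(2, -1)) = Mul(Add(-5, Mul(-6, 4)), Rational(1, 2)) = Mul(Add(-5, -24), Rational(1, 2)) = Mul(-29, Rational(1, 2)) = Rational(-29, 2) ≈ -14.500)
Function('Y')(K) = Add(Rational(-29, 2), Mul(-1, K))
L = Rational(107, 2) (L = Add(34, Mul(-1, Add(Rational(-29, 2), Mul(-1, 5)))) = Add(34, Mul(-1, Add(Rational(-29, 2), -5))) = Add(34, Mul(-1, Rational(-39, 2))) = Add(34, Rational(39, 2)) = Rational(107, 2) ≈ 53.500)
Mul(s, L) = Mul(-8, Rational(107, 2)) = -428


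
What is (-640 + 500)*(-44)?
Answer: 6160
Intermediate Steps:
(-640 + 500)*(-44) = -140*(-44) = 6160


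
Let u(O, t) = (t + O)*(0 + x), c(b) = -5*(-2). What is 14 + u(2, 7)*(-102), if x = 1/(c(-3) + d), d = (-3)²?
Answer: -652/19 ≈ -34.316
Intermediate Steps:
c(b) = 10
d = 9
x = 1/19 (x = 1/(10 + 9) = 1/19 ≈ 0.052632)
u(O, t) = O/19 + t/19 (u(O, t) = (t + O)*(0 + 1/19) = (O + t)*(1/19) = O/19 + t/19)
14 + u(2, 7)*(-102) = 14 + ((1/19)*2 + (1/19)*7)*(-102) = 14 + (2/19 + 7/19)*(-102) = 14 + (9/19)*(-102) = 14 - 918/19 = -652/19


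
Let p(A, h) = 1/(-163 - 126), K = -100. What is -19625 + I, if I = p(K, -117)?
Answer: -5671626/289 ≈ -19625.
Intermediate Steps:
p(A, h) = -1/289 (p(A, h) = 1/(-289) = -1/289)
I = -1/289 ≈ -0.0034602
-19625 + I = -19625 - 1/289 = -5671626/289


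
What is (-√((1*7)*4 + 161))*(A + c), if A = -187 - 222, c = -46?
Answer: 1365*√21 ≈ 6255.2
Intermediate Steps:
A = -409
(-√((1*7)*4 + 161))*(A + c) = (-√((1*7)*4 + 161))*(-409 - 46) = -√(7*4 + 161)*(-455) = -√(28 + 161)*(-455) = -√189*(-455) = -3*√21*(-455) = 1365*√21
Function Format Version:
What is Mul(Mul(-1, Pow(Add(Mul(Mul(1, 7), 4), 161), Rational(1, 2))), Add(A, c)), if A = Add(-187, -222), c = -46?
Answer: Mul(1365, Pow(21, Rational(1, 2))) ≈ 6255.2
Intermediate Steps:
A = -409
Mul(Mul(-1, Pow(Add(Mul(Mul(1, 7), 4), 161), Rational(1, 2))), Add(A, c)) = Mul(Mul(-1, Pow(Add(Mul(Mul(1, 7), 4), 161), Rational(1, 2))), Add(-409, -46)) = Mul(Mul(-1, Pow(Add(Mul(7, 4), 161), Rational(1, 2))), -455) = Mul(Mul(-1, Pow(Add(28, 161), Rational(1, 2))), -455) = Mul(Mul(-1, Pow(189, Rational(1, 2))), -455) = Mul(Mul(-1, Mul(3, Pow(21, Rational(1, 2)))), -455) = Mul(Mul(-3, Pow(21, Rational(1, 2))), -455) = Mul(1365, Pow(21, Rational(1, 2)))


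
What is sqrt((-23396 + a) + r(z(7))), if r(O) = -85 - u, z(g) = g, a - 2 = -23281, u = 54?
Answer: I*sqrt(46814) ≈ 216.37*I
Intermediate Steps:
a = -23279 (a = 2 - 23281 = -23279)
r(O) = -139 (r(O) = -85 - 1*54 = -85 - 54 = -139)
sqrt((-23396 + a) + r(z(7))) = sqrt((-23396 - 23279) - 139) = sqrt(-46675 - 139) = sqrt(-46814) = I*sqrt(46814)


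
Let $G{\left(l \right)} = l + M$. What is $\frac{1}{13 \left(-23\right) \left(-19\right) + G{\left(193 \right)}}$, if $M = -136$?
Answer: $\frac{1}{5738} \approx 0.00017428$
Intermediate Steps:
$G{\left(l \right)} = -136 + l$ ($G{\left(l \right)} = l - 136 = -136 + l$)
$\frac{1}{13 \left(-23\right) \left(-19\right) + G{\left(193 \right)}} = \frac{1}{13 \left(-23\right) \left(-19\right) + \left(-136 + 193\right)} = \frac{1}{\left(-299\right) \left(-19\right) + 57} = \frac{1}{5681 + 57} = \frac{1}{5738}$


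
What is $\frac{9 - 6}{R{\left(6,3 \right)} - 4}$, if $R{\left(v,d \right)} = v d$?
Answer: $\frac{3}{14} \approx 0.21429$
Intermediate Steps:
$R{\left(v,d \right)} = d v$
$\frac{9 - 6}{R{\left(6,3 \right)} - 4} = \frac{9 - 6}{3 \cdot 6 - 4} = \frac{1}{18 - 4} \cdot 3 = \frac{1}{14} \cdot 3 = \frac{3}{14}$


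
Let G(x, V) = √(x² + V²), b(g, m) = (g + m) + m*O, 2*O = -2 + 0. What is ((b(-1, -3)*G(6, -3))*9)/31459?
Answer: -27*√5/31459 ≈ -0.0019191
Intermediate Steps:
O = -1 (O = (-2 + 0)/2 = (½)*(-2) = -1)
b(g, m) = g (b(g, m) = (g + m) + m*(-1) = (g + m) - m = g)
G(x, V) = √(V² + x²)
((b(-1, -3)*G(6, -3))*9)/31459 = (-√((-3)² + 6²)*9)/31459 = (-√(9 + 36)*9)*(1/31459) = (-√45*9)*(1/31459) = (-3*√5*9)*(1/31459) = -27*√5*(1/31459) = -27*√5/31459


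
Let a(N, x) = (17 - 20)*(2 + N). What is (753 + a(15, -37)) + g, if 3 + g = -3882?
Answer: -3183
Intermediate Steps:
a(N, x) = -6 - 3*N (a(N, x) = -3*(2 + N) = -6 - 3*N)
g = -3885 (g = -3 - 3882 = -3885)
(753 + a(15, -37)) + g = (753 + (-6 - 3*15)) - 3885 = (753 + (-6 - 45)) - 3885 = (753 - 51) - 3885 = 702 - 3885 = -3183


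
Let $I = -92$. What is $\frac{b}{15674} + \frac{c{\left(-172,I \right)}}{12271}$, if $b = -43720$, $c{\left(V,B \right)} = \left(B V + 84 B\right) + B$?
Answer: $- \frac{205516712}{96167827} \approx -2.1371$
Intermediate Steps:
$c{\left(V,B \right)} = 85 B + B V$ ($c{\left(V,B \right)} = \left(84 B + B V\right) + B = 85 B + B V$)
$\frac{b}{15674} + \frac{c{\left(-172,I \right)}}{12271} = - \frac{43720}{15674} + \frac{\left(-92\right) \left(85 - 172\right)}{12271} = \left(-43720\right) \frac{1}{15674} + \left(-92\right) \left(-87\right) \frac{1}{12271} = - \frac{21860}{7837} + 8004 \cdot \frac{1}{12271} = - \frac{21860}{7837} + \frac{8004}{12271} = - \frac{205516712}{96167827}$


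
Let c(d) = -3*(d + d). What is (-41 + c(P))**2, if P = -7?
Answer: 1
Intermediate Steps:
c(d) = -6*d
(-41 + c(P))**2 = (-41 - 6*(-7))**2 = (-41 + 42)**2 = 1**2 = 1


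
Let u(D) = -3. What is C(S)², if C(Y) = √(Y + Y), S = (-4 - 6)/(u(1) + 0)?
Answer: 20/3 ≈ 6.6667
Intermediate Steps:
S = 10/3 (S = (-4 - 6)/(-3 + 0) = -10/(-3) = -10*(-⅓) = 10/3 ≈ 3.3333)
C(Y) = √2*√Y (C(Y) = √(2*Y) = √2*√Y)
C(S)² = (√2*√(10/3))² = (√2*(√30/3))² = (2*√15/3)² = 20/3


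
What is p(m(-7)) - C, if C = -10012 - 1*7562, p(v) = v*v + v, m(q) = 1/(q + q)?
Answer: 3444491/196 ≈ 17574.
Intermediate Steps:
m(q) = 1/(2*q)
p(v) = v + v² (p(v) = v² + v = v + v²)
C = -17574 (C = -10012 - 7562 = -17574)
p(m(-7)) - C = ((½)/(-7))*(1 + (½)/(-7)) - 1*(-17574) = ((½)*(-⅐))*(1 + (½)*(-⅐)) + 17574 = -(1 - 1/14)/14 + 17574 = -1/14*13/14 + 17574 = -13/196 + 17574 = 3444491/196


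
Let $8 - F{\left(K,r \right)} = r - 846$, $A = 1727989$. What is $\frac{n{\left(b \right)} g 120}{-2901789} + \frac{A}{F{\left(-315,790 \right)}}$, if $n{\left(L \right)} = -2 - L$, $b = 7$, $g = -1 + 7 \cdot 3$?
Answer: $\frac{557140094969}{20634944} \approx 27000.0$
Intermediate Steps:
$F{\left(K,r \right)} = 854 - r$ ($F{\left(K,r \right)} = 8 - \left(r - 846\right) = 8 - \left(-846 + r\right) = 854 - r$)
$g = 20$ ($g = -1 + 21 = 20$)
$\frac{n{\left(b \right)} g 120}{-2901789} + \frac{A}{F{\left(-315,790 \right)}} = \frac{\left(-2 - 7\right) 20 \cdot 120}{-2901789} + \frac{1727989}{854 - 790} = \left(-2 - 7\right) 20 \cdot 120 \left(- \frac{1}{2901789}\right) + \frac{1727989}{854 - 790} = \left(-9\right) 20 \cdot 120 \left(- \frac{1}{2901789}\right) + \frac{1727989}{64} = \left(-180\right) 120 \left(- \frac{1}{2901789}\right) + 1727989 \cdot \frac{1}{64} = \left(-21600\right) \left(- \frac{1}{2901789}\right) + \frac{1727989}{64} = \frac{2400}{322421} + \frac{1727989}{64} = \frac{557140094969}{20634944}$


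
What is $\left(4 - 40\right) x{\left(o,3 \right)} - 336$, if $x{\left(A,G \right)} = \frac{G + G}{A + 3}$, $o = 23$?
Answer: $- \frac{4476}{13} \approx -344.31$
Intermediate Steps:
$x{\left(A,G \right)} = \frac{2 G}{3 + A}$
$\left(4 - 40\right) x{\left(o,3 \right)} - 336 = \left(4 - 40\right) 2 \cdot 3 \frac{1}{3 + 23} - 336 = \left(4 - 40\right) 2 \cdot 3 \cdot \frac{1}{26} - 336 = - 36 \cdot 2 \cdot 3 \cdot \frac{1}{26} - 336 = \left(-36\right) \frac{3}{13} - 336 = - \frac{108}{13} - 336 = - \frac{4476}{13}$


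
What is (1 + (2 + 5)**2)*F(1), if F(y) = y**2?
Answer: 50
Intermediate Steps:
(1 + (2 + 5)**2)*F(1) = (1 + (2 + 5)**2)*1**2 = (1 + 7**2)*1 = (1 + 49)*1 = 50*1 = 50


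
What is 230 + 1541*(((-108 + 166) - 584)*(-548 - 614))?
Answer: 941877922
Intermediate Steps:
230 + 1541*(((-108 + 166) - 584)*(-548 - 614)) = 230 + 1541*((58 - 584)*(-1162)) = 230 + 1541*(-526*(-1162)) = 230 + 1541*611212 = 230 + 941877692 = 941877922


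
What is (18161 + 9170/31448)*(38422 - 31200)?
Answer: 1031186586039/7862 ≈ 1.3116e+8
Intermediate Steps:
(18161 + 9170/31448)*(38422 - 31200) = (18161 + 9170*(1/31448))*7222 = (18161 + 4585/15724)*7222 = (285568149/15724)*7222 = 1031186586039/7862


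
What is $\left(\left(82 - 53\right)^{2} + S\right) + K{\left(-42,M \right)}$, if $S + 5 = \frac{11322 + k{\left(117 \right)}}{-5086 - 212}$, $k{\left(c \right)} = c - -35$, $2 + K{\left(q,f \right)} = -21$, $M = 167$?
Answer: $\frac{2147900}{2649} \approx 810.83$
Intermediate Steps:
$K{\left(q,f \right)} = -23$ ($K{\left(q,f \right)} = -2 - 21 = -23$)
$k{\left(c \right)} = 35 + c$ ($k{\left(c \right)} = c + 35 = 35 + c$)
$S = - \frac{18982}{2649}$ ($S = -5 + \frac{11322 + \left(35 + 117\right)}{-5086 - 212} = -5 + \frac{11322 + 152}{-5298} = -5 + 11474 \left(- \frac{1}{5298}\right) = -5 - \frac{5737}{2649} = - \frac{18982}{2649} \approx -7.1657$)
$\left(\left(82 - 53\right)^{2} + S\right) + K{\left(-42,M \right)} = \left(\left(82 - 53\right)^{2} - \frac{18982}{2649}\right) - 23 = \left(29^{2} - \frac{18982}{2649}\right) - 23 = \left(841 - \frac{18982}{2649}\right) - 23 = \frac{2208827}{2649} - 23 = \frac{2147900}{2649}$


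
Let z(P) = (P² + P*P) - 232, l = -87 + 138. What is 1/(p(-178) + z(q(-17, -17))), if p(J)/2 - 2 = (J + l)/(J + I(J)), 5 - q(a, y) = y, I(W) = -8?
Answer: 93/68947 ≈ 0.0013489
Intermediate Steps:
l = 51
q(a, y) = 5 - y
p(J) = 4 + 2*(51 + J)/(-8 + J) (p(J) = 4 + 2*((J + 51)/(J - 8)) = 4 + 2*((51 + J)/(-8 + J)) = 4 + 2*(51 + J)/(-8 + J))
z(P) = -232 + 2*P² (z(P) = (P² + P²) - 232 = 2*P² - 232 = -232 + 2*P²)
1/(p(-178) + z(q(-17, -17))) = 1/(2*(35 + 3*(-178))/(-8 - 178) + (-232 + 2*(5 - 1*(-17))²)) = 1/(2*(35 - 534)/(-186) + (-232 + 2*(5 + 17)²)) = 1/(2*(-1/186)*(-499) + (-232 + 2*22²)) = 1/(499/93 + (-232 + 2*484)) = 1/(499/93 + (-232 + 968)) = 1/(499/93 + 736) = 1/(68947/93) = 93/68947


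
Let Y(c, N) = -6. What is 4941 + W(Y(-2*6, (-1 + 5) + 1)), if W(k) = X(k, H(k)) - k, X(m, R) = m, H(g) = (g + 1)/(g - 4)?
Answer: 4941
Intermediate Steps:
H(g) = (1 + g)/(-4 + g)
W(k) = 0 (W(k) = k - k = 0)
4941 + W(Y(-2*6, (-1 + 5) + 1)) = 4941 + 0 = 4941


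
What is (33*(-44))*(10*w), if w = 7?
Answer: -101640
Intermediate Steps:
(33*(-44))*(10*w) = (33*(-44))*(10*7) = -1452*70 = -101640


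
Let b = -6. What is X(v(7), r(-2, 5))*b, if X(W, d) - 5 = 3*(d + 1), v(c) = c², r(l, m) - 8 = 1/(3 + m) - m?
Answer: -417/4 ≈ -104.25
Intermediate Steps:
r(l, m) = 8 + 1/(3 + m) - m (r(l, m) = 8 + (1/(3 + m) - m) = 8 + 1/(3 + m) - m)
X(W, d) = 8 + 3*d (X(W, d) = 5 + 3*(d + 1) = 5 + 3*(1 + d) = 5 + (3 + 3*d) = 8 + 3*d)
X(v(7), r(-2, 5))*b = (8 + 3*((25 - 1*5² + 5*5)/(3 + 5)))*(-6) = (8 + 3*((25 - 1*25 + 25)/8))*(-6) = (8 + 3*((25 - 25 + 25)/8))*(-6) = (8 + 3*((⅛)*25))*(-6) = (8 + 3*(25/8))*(-6) = (8 + 75/8)*(-6) = (139/8)*(-6) = -417/4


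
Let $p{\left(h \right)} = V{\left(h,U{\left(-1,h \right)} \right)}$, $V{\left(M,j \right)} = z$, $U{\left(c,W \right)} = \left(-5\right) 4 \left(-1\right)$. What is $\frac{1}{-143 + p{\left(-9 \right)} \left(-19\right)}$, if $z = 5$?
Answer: $- \frac{1}{238} \approx -0.0042017$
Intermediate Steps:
$U{\left(c,W \right)} = 20$ ($U{\left(c,W \right)} = \left(-20\right) \left(-1\right) = 20$)
$V{\left(M,j \right)} = 5$
$p{\left(h \right)} = 5$
$\frac{1}{-143 + p{\left(-9 \right)} \left(-19\right)} = \frac{1}{-143 + 5 \left(-19\right)} = \frac{1}{-143 - 95} = \frac{1}{-238} = - \frac{1}{238}$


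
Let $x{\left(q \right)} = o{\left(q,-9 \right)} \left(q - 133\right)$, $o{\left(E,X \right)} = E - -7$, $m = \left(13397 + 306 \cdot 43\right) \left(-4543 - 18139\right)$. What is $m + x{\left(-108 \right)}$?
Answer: $-602296169$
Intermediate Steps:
$m = -602320510$ ($m = \left(13397 + 13158\right) \left(-22682\right) = 26555 \left(-22682\right) = -602320510$)
$o{\left(E,X \right)} = 7 + E$ ($o{\left(E,X \right)} = E + 7 = 7 + E$)
$x{\left(q \right)} = \left(-133 + q\right) \left(7 + q\right)$ ($x{\left(q \right)} = \left(7 + q\right) \left(q - 133\right) = \left(7 + q\right) \left(-133 + q\right) = \left(-133 + q\right) \left(7 + q\right)$)
$m + x{\left(-108 \right)} = -602320510 + \left(-133 - 108\right) \left(7 - 108\right) = -602320510 - -24341 = -602320510 + 24341 = -602296169$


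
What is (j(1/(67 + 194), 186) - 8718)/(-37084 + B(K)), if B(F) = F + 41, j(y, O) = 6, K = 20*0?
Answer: 8712/37043 ≈ 0.23519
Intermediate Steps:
K = 0
B(F) = 41 + F
(j(1/(67 + 194), 186) - 8718)/(-37084 + B(K)) = (6 - 8718)/(-37084 + (41 + 0)) = -8712/(-37084 + 41) = -8712/(-37043) = -8712*(-1/37043) = 8712/37043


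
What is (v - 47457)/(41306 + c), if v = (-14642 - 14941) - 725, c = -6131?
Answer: -15553/7035 ≈ -2.2108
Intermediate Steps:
v = -30308 (v = -29583 - 725 = -30308)
(v - 47457)/(41306 + c) = (-30308 - 47457)/(41306 - 6131) = -77765/35175 = -77765*1/35175 = -15553/7035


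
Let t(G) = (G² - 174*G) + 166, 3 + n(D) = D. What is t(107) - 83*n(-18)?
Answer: -5260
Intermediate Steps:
n(D) = -3 + D
t(G) = 166 + G² - 174*G
t(107) - 83*n(-18) = (166 + 107² - 174*107) - 83*(-3 - 18) = (166 + 11449 - 18618) - 83*(-21) = -7003 + 1743 = -5260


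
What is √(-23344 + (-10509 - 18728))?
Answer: I*√52581 ≈ 229.31*I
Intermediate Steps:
√(-23344 + (-10509 - 18728)) = √(-23344 - 29237) = √(-52581) = I*√52581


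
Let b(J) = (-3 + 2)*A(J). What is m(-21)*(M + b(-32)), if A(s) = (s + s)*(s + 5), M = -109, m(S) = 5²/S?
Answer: 45925/21 ≈ 2186.9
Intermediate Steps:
m(S) = 25/S
A(s) = 2*s*(5 + s) (A(s) = (2*s)*(5 + s) = 2*s*(5 + s))
b(J) = -2*J*(5 + J) (b(J) = (-3 + 2)*(2*J*(5 + J)) = -2*J*(5 + J))
m(-21)*(M + b(-32)) = (25/(-21))*(-109 - 2*(-32)*(5 - 32)) = (25*(-1/21))*(-109 - 2*(-32)*(-27)) = -25*(-109 - 1728)/21 = -25/21*(-1837) = 45925/21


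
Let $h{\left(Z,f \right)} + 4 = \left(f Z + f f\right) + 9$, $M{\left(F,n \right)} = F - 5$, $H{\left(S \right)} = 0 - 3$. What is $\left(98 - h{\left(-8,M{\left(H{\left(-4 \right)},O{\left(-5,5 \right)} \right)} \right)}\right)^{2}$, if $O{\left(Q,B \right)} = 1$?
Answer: $1225$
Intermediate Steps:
$H{\left(S \right)} = -3$ ($H{\left(S \right)} = 0 - 3 = -3$)
$M{\left(F,n \right)} = -5 + F$
$h{\left(Z,f \right)} = 5 + f^{2} + Z f$ ($h{\left(Z,f \right)} = -4 + \left(\left(f Z + f f\right) + 9\right) = -4 + \left(\left(Z f + f^{2}\right) + 9\right) = -4 + \left(\left(f^{2} + Z f\right) + 9\right) = -4 + \left(9 + f^{2} + Z f\right) = 5 + f^{2} + Z f$)
$\left(98 - h{\left(-8,M{\left(H{\left(-4 \right)},O{\left(-5,5 \right)} \right)} \right)}\right)^{2} = \left(98 - \left(5 + \left(-5 - 3\right)^{2} - 8 \left(-5 - 3\right)\right)\right)^{2} = \left(98 - \left(5 + \left(-8\right)^{2} - -64\right)\right)^{2} = \left(98 - \left(5 + 64 + 64\right)\right)^{2} = \left(98 - 133\right)^{2} = \left(-35\right)^{2} = 1225$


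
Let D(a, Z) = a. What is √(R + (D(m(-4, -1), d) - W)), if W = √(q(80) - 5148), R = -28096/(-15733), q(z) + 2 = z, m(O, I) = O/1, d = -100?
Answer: √(-548074788 - 3217854757*I*√30)/15733 ≈ 5.8747 - 6.0602*I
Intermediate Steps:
m(O, I) = O (m(O, I) = O*1 = O)
q(z) = -2 + z
R = 28096/15733 (R = -28096*(-1/15733) = 28096/15733 ≈ 1.7858)
W = 13*I*√30 (W = √((-2 + 80) - 5148) = √(78 - 5148) = √(-5070) = 13*I*√30 ≈ 71.204*I)
√(R + (D(m(-4, -1), d) - W)) = √(28096/15733 + (-4 - 13*I*√30)) = √(-34836/15733 - 13*I*√30)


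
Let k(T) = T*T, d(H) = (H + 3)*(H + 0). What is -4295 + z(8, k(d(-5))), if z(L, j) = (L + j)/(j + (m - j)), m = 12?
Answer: -4286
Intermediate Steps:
d(H) = H*(3 + H) (d(H) = (3 + H)*H = H*(3 + H))
k(T) = T²
z(L, j) = L/12 + j/12 (z(L, j) = (L + j)/(j + (12 - j)) = (L + j)/12 = (L + j)*(1/12) = L/12 + j/12)
-4295 + z(8, k(d(-5))) = -4295 + ((1/12)*8 + (-5*(3 - 5))²/12) = -4295 + (⅔ + (-5*(-2))²/12) = -4295 + (⅔ + (1/12)*10²) = -4295 + (⅔ + (1/12)*100) = -4295 + (⅔ + 25/3) = -4295 + 9 = -4286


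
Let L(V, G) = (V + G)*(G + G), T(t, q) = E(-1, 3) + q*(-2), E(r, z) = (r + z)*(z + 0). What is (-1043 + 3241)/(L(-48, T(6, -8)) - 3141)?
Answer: -2198/4285 ≈ -0.51295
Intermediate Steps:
E(r, z) = z*(r + z) (E(r, z) = (r + z)*z = z*(r + z))
T(t, q) = 6 - 2*q (T(t, q) = 3*(-1 + 3) + q*(-2) = 3*2 - 2*q = 6 - 2*q)
L(V, G) = 2*G*(G + V) (L(V, G) = (G + V)*(2*G) = 2*G*(G + V))
(-1043 + 3241)/(L(-48, T(6, -8)) - 3141) = (-1043 + 3241)/(2*(6 - 2*(-8))*((6 - 2*(-8)) - 48) - 3141) = 2198/(2*(6 + 16)*((6 + 16) - 48) - 3141) = 2198/(2*22*(22 - 48) - 3141) = 2198/(2*22*(-26) - 3141) = 2198/(-1144 - 3141) = 2198/(-4285) = 2198*(-1/4285) = -2198/4285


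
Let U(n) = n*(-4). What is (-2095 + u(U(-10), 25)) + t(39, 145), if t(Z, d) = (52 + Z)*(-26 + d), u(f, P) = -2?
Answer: 8732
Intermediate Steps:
U(n) = -4*n
t(Z, d) = (-26 + d)*(52 + Z)
(-2095 + u(U(-10), 25)) + t(39, 145) = (-2095 - 2) + (-1352 - 26*39 + 52*145 + 39*145) = -2097 + (-1352 - 1014 + 7540 + 5655) = -2097 + 10829 = 8732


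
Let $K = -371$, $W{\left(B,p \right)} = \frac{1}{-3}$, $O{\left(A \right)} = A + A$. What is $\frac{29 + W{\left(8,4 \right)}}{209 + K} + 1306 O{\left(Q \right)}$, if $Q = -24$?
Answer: $- \frac{15233227}{243} \approx -62688.0$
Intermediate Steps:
$O{\left(A \right)} = 2 A$
$W{\left(B,p \right)} = - \frac{1}{3}$
$\frac{29 + W{\left(8,4 \right)}}{209 + K} + 1306 O{\left(Q \right)} = \frac{29 - \frac{1}{3}}{209 - 371} + 1306 \cdot 2 \left(-24\right) = \frac{86}{3 \left(-162\right)} + 1306 \left(-48\right) = \frac{86}{3} \left(- \frac{1}{162}\right) - 62688 = - \frac{43}{243} - 62688 = - \frac{15233227}{243}$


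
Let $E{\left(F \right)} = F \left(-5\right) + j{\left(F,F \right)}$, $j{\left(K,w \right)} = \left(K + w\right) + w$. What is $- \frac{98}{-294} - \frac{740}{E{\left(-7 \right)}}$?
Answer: $- \frac{1103}{21} \approx -52.524$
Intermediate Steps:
$j{\left(K,w \right)} = K + 2 w$
$E{\left(F \right)} = - 2 F$ ($E{\left(F \right)} = F \left(-5\right) + \left(F + 2 F\right) = - 5 F + 3 F = - 2 F$)
$- \frac{98}{-294} - \frac{740}{E{\left(-7 \right)}} = - \frac{98}{-294} - \frac{740}{\left(-2\right) \left(-7\right)} = \left(-98\right) \left(- \frac{1}{294}\right) - \frac{740}{14} = \frac{1}{3} - \frac{370}{7} = - \frac{1103}{21}$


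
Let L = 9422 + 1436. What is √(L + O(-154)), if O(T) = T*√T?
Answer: √(10858 - 154*I*√154) ≈ 104.6 - 9.1351*I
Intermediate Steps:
O(T) = T^(3/2)
L = 10858
√(L + O(-154)) = √(10858 + (-154)^(3/2)) = √(10858 - 154*I*√154)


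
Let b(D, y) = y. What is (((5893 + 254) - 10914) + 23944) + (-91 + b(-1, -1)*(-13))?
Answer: 19099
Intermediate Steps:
(((5893 + 254) - 10914) + 23944) + (-91 + b(-1, -1)*(-13)) = (((5893 + 254) - 10914) + 23944) + (-91 - 1*(-13)) = ((6147 - 10914) + 23944) + (-91 + 13) = (-4767 + 23944) - 78 = 19177 - 78 = 19099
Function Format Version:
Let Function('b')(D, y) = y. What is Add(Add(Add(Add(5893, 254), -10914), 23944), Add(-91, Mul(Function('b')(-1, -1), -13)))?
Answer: 19099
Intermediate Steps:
Add(Add(Add(Add(5893, 254), -10914), 23944), Add(-91, Mul(Function('b')(-1, -1), -13))) = Add(Add(Add(Add(5893, 254), -10914), 23944), Add(-91, Mul(-1, -13))) = Add(Add(Add(6147, -10914), 23944), Add(-91, 13)) = Add(Add(-4767, 23944), -78) = Add(19177, -78) = 19099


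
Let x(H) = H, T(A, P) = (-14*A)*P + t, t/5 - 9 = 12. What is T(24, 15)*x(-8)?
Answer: 39480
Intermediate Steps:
t = 105 (t = 45 + 5*12 = 45 + 60 = 105)
T(A, P) = 105 - 14*A*P (T(A, P) = (-14*A)*P + 105 = -14*A*P + 105 = 105 - 14*A*P)
T(24, 15)*x(-8) = (105 - 14*24*15)*(-8) = (105 - 5040)*(-8) = -4935*(-8) = 39480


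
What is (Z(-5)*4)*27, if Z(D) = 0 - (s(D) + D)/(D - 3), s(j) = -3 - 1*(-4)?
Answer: -54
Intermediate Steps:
s(j) = 1 (s(j) = -3 + 4 = 1)
Z(D) = -(1 + D)/(-3 + D) (Z(D) = 0 - (1 + D)/(D - 3) = 0 - (1 + D)/(-3 + D) = -(1 + D)/(-3 + D))
(Z(-5)*4)*27 = (((-1 - 1*(-5))/(-3 - 5))*4)*27 = (((-1 + 5)/(-8))*4)*27 = (-⅛*4*4)*27 = -½*4*27 = -2*27 = -54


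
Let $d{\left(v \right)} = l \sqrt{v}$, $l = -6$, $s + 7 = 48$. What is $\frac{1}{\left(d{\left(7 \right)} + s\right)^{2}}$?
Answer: $\frac{1}{\left(41 - 6 \sqrt{7}\right)^{2}} \approx 0.0015841$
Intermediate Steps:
$s = 41$ ($s = -7 + 48 = 41$)
$d{\left(v \right)} = - 6 \sqrt{v}$
$\frac{1}{\left(d{\left(7 \right)} + s\right)^{2}} = \frac{1}{\left(- 6 \sqrt{7} + 41\right)^{2}} = \frac{1}{\left(41 - 6 \sqrt{7}\right)^{2}}$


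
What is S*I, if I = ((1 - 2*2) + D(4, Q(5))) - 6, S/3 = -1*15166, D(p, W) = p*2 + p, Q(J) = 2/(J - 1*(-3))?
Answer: -136494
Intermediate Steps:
Q(J) = 2/(3 + J) (Q(J) = 2/(J + 3) = 2/(3 + J))
D(p, W) = 3*p (D(p, W) = 2*p + p = 3*p)
S = -45498 (S = 3*(-1*15166) = 3*(-15166) = -45498)
I = 3 (I = ((1 - 2*2) + 3*4) - 6 = ((1 - 4) + 12) - 6 = (-3 + 12) - 6 = 9 - 6 = 3)
S*I = -45498*3 = -136494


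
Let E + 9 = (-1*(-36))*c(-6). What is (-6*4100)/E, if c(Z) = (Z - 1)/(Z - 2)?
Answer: -3280/3 ≈ -1093.3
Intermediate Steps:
c(Z) = (-1 + Z)/(-2 + Z)
E = 45/2 (E = -9 + (-1*(-36))*((-1 - 6)/(-2 - 6)) = -9 + 36*(-7/(-8)) = -9 + 36*(-1/8*(-7)) = -9 + 36*(7/8) = -9 + 63/2 = 45/2 ≈ 22.500)
(-6*4100)/E = (-6*4100)/(45/2) = -24600*2/45 = -3280/3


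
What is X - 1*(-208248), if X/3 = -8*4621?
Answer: 97344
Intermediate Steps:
X = -110904 (X = 3*(-8*4621) = 3*(-36968) = -110904)
X - 1*(-208248) = -110904 - 1*(-208248) = -110904 + 208248 = 97344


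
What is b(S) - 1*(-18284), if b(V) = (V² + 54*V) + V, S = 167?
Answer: 55358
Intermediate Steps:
b(V) = V² + 55*V
b(S) - 1*(-18284) = 167*(55 + 167) - 1*(-18284) = 167*222 + 18284 = 37074 + 18284 = 55358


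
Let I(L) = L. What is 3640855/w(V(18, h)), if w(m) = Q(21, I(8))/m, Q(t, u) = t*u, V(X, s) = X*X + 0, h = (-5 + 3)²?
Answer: 98303085/14 ≈ 7.0216e+6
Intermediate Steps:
h = 4 (h = (-2)² = 4)
V(X, s) = X² (V(X, s) = X² + 0 = X²)
w(m) = 168/m (w(m) = (21*8)/m = 168/m)
3640855/w(V(18, h)) = 3640855/((168/(18²))) = 3640855/((168/324)) = 3640855/((168*(1/324))) = 3640855/(14/27) = 3640855*(27/14) = 98303085/14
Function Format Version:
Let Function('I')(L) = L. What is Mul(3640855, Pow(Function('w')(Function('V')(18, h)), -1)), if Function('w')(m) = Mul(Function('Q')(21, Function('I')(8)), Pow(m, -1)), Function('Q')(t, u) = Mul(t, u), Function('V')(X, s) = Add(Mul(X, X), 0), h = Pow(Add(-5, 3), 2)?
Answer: Rational(98303085, 14) ≈ 7.0216e+6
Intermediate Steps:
h = 4 (h = Pow(-2, 2) = 4)
Function('V')(X, s) = Pow(X, 2) (Function('V')(X, s) = Add(Pow(X, 2), 0) = Pow(X, 2))
Function('w')(m) = Mul(168, Pow(m, -1)) (Function('w')(m) = Mul(Mul(21, 8), Pow(m, -1)) = Mul(168, Pow(m, -1)))
Mul(3640855, Pow(Function('w')(Function('V')(18, h)), -1)) = Mul(3640855, Pow(Mul(168, Pow(Pow(18, 2), -1)), -1)) = Mul(3640855, Pow(Mul(168, Pow(324, -1)), -1)) = Mul(3640855, Pow(Mul(168, Rational(1, 324)), -1)) = Mul(3640855, Pow(Rational(14, 27), -1)) = Mul(3640855, Rational(27, 14)) = Rational(98303085, 14)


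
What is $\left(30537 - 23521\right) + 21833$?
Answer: $28849$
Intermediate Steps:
$\left(30537 - 23521\right) + 21833 = 7016 + 21833 = 28849$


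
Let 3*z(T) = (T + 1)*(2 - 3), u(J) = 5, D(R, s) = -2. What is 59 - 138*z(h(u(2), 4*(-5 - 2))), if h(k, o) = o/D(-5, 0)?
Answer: 749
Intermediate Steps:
h(k, o) = -o/2 (h(k, o) = o/(-2) = o*(-1/2) = -o/2)
z(T) = -1/3 - T/3 (z(T) = ((T + 1)*(2 - 3))/3 = ((1 + T)*(-1))/3 = (-1 - T)/3 = -1/3 - T/3)
59 - 138*z(h(u(2), 4*(-5 - 2))) = 59 - 138*(-1/3 - (-1)*4*(-5 - 2)/6) = 59 - 138*(-1/3 - (-1)*4*(-7)/6) = 59 - 138*(-1/3 - (-1)*(-28)/6) = 59 - 138*(-1/3 - 1/3*14) = 59 - 138*(-1/3 - 14/3) = 59 - 138*(-5) = 59 + 690 = 749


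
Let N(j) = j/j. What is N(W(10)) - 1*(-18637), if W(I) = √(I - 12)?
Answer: 18638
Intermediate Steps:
W(I) = √(-12 + I)
N(j) = 1
N(W(10)) - 1*(-18637) = 1 - 1*(-18637) = 1 + 18637 = 18638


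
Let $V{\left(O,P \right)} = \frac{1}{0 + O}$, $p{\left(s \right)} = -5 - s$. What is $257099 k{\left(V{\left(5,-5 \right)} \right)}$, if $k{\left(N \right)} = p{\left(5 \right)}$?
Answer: $-2570990$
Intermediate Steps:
$V{\left(O,P \right)} = \frac{1}{O}$
$k{\left(N \right)} = -10$ ($k{\left(N \right)} = -5 - 5 = -10$)
$257099 k{\left(V{\left(5,-5 \right)} \right)} = 257099 \left(-10\right) = -2570990$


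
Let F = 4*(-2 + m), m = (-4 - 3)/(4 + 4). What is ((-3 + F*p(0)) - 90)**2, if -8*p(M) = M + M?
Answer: 8649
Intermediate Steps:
m = -7/8 ≈ -0.87500
p(M) = -M/4 (p(M) = -(M + M)/8 = -M/4)
F = -23/2 (F = 4*(-2 - 7/8) = 4*(-23/8) = -23/2 ≈ -11.500)
((-3 + F*p(0)) - 90)**2 = ((-3 - (-23)*0/8) - 90)**2 = ((-3 - 23/2*0) - 90)**2 = ((-3 + 0) - 90)**2 = (-3 - 90)**2 = (-93)**2 = 8649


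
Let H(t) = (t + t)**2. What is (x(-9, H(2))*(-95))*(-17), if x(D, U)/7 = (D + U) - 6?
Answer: 11305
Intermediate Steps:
H(t) = 4*t**2 (H(t) = (2*t)**2 = 4*t**2)
x(D, U) = -42 + 7*D + 7*U (x(D, U) = 7*((D + U) - 6) = 7*(-6 + D + U) = -42 + 7*D + 7*U)
(x(-9, H(2))*(-95))*(-17) = ((-42 + 7*(-9) + 7*(4*2**2))*(-95))*(-17) = ((-42 - 63 + 7*(4*4))*(-95))*(-17) = ((-42 - 63 + 7*16)*(-95))*(-17) = ((-42 - 63 + 112)*(-95))*(-17) = (7*(-95))*(-17) = -665*(-17) = 11305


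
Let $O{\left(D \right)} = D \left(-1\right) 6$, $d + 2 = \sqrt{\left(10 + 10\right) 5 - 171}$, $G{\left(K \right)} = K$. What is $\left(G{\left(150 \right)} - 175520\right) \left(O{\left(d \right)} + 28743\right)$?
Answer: $-5042764350 + 1052220 i \sqrt{71} \approx -5.0428 \cdot 10^{9} + 8.8662 \cdot 10^{6} i$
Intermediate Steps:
$d = -2 + i \sqrt{71}$ ($d = -2 + \sqrt{\left(10 + 10\right) 5 - 171} = -2 + \sqrt{20 \cdot 5 - 171} = -2 + \sqrt{100 - 171} = -2 + \sqrt{-71} = -2 + i \sqrt{71} \approx -2.0 + 8.4261 i$)
$O{\left(D \right)} = - 6 D$ ($O{\left(D \right)} = - D 6 = - 6 D$)
$\left(G{\left(150 \right)} - 175520\right) \left(O{\left(d \right)} + 28743\right) = \left(150 - 175520\right) \left(- 6 \left(-2 + i \sqrt{71}\right) + 28743\right) = - 175370 \left(\left(12 - 6 i \sqrt{71}\right) + 28743\right) = - 175370 \left(28755 - 6 i \sqrt{71}\right) = -5042764350 + 1052220 i \sqrt{71}$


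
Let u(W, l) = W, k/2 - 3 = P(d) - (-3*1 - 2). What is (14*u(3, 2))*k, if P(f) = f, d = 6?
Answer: 1176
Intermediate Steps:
k = 28 (k = 6 + 2*(6 - (-3*1 - 2)) = 6 + 2*(6 - (-3 - 2)) = 6 + 2*(6 - 1*(-5)) = 6 + 2*(6 + 5) = 6 + 2*11 = 6 + 22 = 28)
(14*u(3, 2))*k = (14*3)*28 = 42*28 = 1176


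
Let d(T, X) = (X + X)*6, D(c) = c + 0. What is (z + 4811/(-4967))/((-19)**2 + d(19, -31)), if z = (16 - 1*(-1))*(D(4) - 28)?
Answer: 2031347/54637 ≈ 37.179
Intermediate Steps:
D(c) = c
d(T, X) = 12*X (d(T, X) = (2*X)*6 = 12*X)
z = -408 (z = (16 - 1*(-1))*(4 - 28) = (16 + 1)*(-24) = 17*(-24) = -408)
(z + 4811/(-4967))/((-19)**2 + d(19, -31)) = (-408 + 4811/(-4967))/((-19)**2 + 12*(-31)) = (-408 + 4811*(-1/4967))/(361 - 372) = (-408 - 4811/4967)/(-11) = -2031347/4967*(-1/11) = 2031347/54637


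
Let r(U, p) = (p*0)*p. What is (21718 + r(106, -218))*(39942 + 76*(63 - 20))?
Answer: 938434780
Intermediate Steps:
r(U, p) = 0 (r(U, p) = 0*p = 0)
(21718 + r(106, -218))*(39942 + 76*(63 - 20)) = (21718 + 0)*(39942 + 76*(63 - 20)) = 21718*(39942 + 76*43) = 21718*(39942 + 3268) = 21718*43210 = 938434780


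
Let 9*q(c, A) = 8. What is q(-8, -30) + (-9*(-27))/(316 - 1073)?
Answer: 3869/6813 ≈ 0.56788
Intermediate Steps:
q(c, A) = 8/9 (q(c, A) = (1/9)*8 = 8/9)
q(-8, -30) + (-9*(-27))/(316 - 1073) = 8/9 + (-9*(-27))/(316 - 1073) = 8/9 + 243/(-757) = 8/9 + 243*(-1/757) = 8/9 - 243/757 = 3869/6813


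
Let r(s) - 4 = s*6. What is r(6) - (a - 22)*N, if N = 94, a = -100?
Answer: 11508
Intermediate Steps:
r(s) = 4 + 6*s (r(s) = 4 + s*6 = 4 + 6*s)
r(6) - (a - 22)*N = (4 + 6*6) - (-100 - 22)*94 = (4 + 36) - (-122)*94 = 40 - 1*(-11468) = 40 + 11468 = 11508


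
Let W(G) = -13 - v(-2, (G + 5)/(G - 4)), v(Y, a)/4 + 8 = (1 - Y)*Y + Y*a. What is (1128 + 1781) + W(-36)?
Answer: 14791/5 ≈ 2958.2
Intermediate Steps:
v(Y, a) = -32 + 4*Y*a + 4*Y*(1 - Y) (v(Y, a) = -32 + 4*((1 - Y)*Y + Y*a) = -32 + 4*(Y*(1 - Y) + Y*a) = -32 + 4*(Y*a + Y*(1 - Y)) = -32 + (4*Y*a + 4*Y*(1 - Y)) = -32 + 4*Y*a + 4*Y*(1 - Y))
W(G) = 43 + 8*(5 + G)/(-4 + G) (W(G) = -13 - (-32 - 4*(-2)² + 4*(-2) + 4*(-2)*((G + 5)/(G - 4))) = -13 - (-32 - 4*4 - 8 + 4*(-2)*((5 + G)/(-4 + G))) = -13 - (-32 - 16 - 8 + 4*(-2)*((5 + G)/(-4 + G))) = -13 - (-32 - 16 - 8 - 8*(5 + G)/(-4 + G)) = -13 - (-56 - 8*(5 + G)/(-4 + G)) = -13 + (56 + 8*(5 + G)/(-4 + G)) = 43 + 8*(5 + G)/(-4 + G))
(1128 + 1781) + W(-36) = (1128 + 1781) + 3*(-44 + 17*(-36))/(-4 - 36) = 2909 + 3*(-44 - 612)/(-40) = 2909 + 3*(-1/40)*(-656) = 2909 + 246/5 = 14791/5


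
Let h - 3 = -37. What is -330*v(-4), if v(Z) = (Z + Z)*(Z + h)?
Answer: -100320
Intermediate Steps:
h = -34 (h = 3 - 37 = -34)
v(Z) = 2*Z*(-34 + Z) (v(Z) = (Z + Z)*(Z - 34) = (2*Z)*(-34 + Z) = 2*Z*(-34 + Z))
-330*v(-4) = -660*(-4)*(-34 - 4) = -660*(-4)*(-38) = -330*304 = -100320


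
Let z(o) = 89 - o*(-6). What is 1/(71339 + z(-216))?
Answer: 1/70132 ≈ 1.4259e-5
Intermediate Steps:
z(o) = 89 + 6*o (z(o) = 89 - (-6)*o = 89 + 6*o)
1/(71339 + z(-216)) = 1/(71339 + (89 + 6*(-216))) = 1/(71339 + (89 - 1296)) = 1/(71339 - 1207) = 1/70132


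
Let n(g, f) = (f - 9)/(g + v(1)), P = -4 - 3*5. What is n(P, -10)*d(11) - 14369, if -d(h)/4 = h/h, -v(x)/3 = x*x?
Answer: -158097/11 ≈ -14372.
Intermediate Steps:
v(x) = -3*x**2 (v(x) = -3*x*x = -3*x**2)
d(h) = -4 (d(h) = -4*h/h = -4*1 = -4)
P = -19 (P = -4 - 15 = -19)
n(g, f) = (-9 + f)/(-3 + g) (n(g, f) = (f - 9)/(g - 3*1**2) = (-9 + f)/(g - 3*1) = (-9 + f)/(g - 3) = (-9 + f)/(-3 + g))
n(P, -10)*d(11) - 14369 = ((-9 - 10)/(-3 - 19))*(-4) - 14369 = (-19/(-22))*(-4) - 14369 = -1/22*(-19)*(-4) - 14369 = (19/22)*(-4) - 14369 = -38/11 - 14369 = -158097/11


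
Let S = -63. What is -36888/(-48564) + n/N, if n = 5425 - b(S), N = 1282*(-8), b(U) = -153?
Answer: 4476389/20753016 ≈ 0.21570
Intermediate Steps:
N = -10256
n = 5578 (n = 5425 - 1*(-153) = 5425 + 153 = 5578)
-36888/(-48564) + n/N = -36888/(-48564) + 5578/(-10256) = -36888*(-1/48564) + 5578*(-1/10256) = 3074/4047 - 2789/5128 = 4476389/20753016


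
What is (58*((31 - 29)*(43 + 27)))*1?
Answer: 8120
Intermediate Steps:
(58*((31 - 29)*(43 + 27)))*1 = (58*(2*70))*1 = (58*140)*1 = 8120*1 = 8120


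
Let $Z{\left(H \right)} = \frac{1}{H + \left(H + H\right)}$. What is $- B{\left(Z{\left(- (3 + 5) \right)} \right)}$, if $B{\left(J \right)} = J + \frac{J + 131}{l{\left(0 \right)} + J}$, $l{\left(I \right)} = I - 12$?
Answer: $\frac{75721}{6936} \approx 10.917$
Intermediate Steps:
$l{\left(I \right)} = -12 + I$
$Z{\left(H \right)} = \frac{1}{3 H}$ ($Z{\left(H \right)} = \frac{1}{H + 2 H} = \frac{1}{3 H}$)
$B{\left(J \right)} = J + \frac{131 + J}{-12 + J}$ ($B{\left(J \right)} = J + \frac{J + 131}{\left(-12 + 0\right) + J} = J + \frac{131 + J}{-12 + J}$)
$- B{\left(Z{\left(- (3 + 5) \right)} \right)} = - \frac{131 + \left(\frac{1}{3 \left(- (3 + 5)\right)}\right)^{2} - 11 \frac{1}{3 \left(- (3 + 5)\right)}}{-12 + \frac{1}{3 \left(- (3 + 5)\right)}} = - \frac{131 + \left(\frac{1}{3 \left(\left(-1\right) 8\right)}\right)^{2} - 11 \frac{1}{3 \left(\left(-1\right) 8\right)}}{-12 + \frac{1}{3 \left(\left(-1\right) 8\right)}} = - \frac{131 + \left(\frac{1}{3 \left(-8\right)}\right)^{2} - 11 \frac{1}{3 \left(-8\right)}}{-12 + \frac{1}{3 \left(-8\right)}} = - \frac{131 + \left(\frac{1}{3} \left(- \frac{1}{8}\right)\right)^{2} - 11 \cdot \frac{1}{3} \left(- \frac{1}{8}\right)}{-12 + \frac{1}{3} \left(- \frac{1}{8}\right)} = - \frac{131 + \left(- \frac{1}{24}\right)^{2} - - \frac{11}{24}}{-12 - \frac{1}{24}} = - \frac{131 + \frac{1}{576} + \frac{11}{24}}{- \frac{289}{24}} = - \frac{\left(-24\right) 75721}{289 \cdot 576} = \left(-1\right) \left(- \frac{75721}{6936}\right) = \frac{75721}{6936}$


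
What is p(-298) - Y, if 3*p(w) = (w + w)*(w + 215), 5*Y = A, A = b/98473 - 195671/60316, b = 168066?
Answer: 1469102697459701/89092462020 ≈ 16490.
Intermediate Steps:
A = -9131241527/5939497468 (A = 168066/98473 - 195671/60316 = -9131241527/5939497468 ≈ -1.5374)
Y = -9131241527/29697487340 (Y = (⅕)*(-9131241527/5939497468) = -9131241527/29697487340 ≈ -0.30748)
p(w) = 2*w*(215 + w)/3 (p(w) = ((w + w)*(w + 215))/3 = ((2*w)*(215 + w))/3 = (2*w*(215 + w))/3 = 2*w*(215 + w)/3)
p(-298) - Y = (⅔)*(-298)*(215 - 298) - 1*(-9131241527/29697487340) = (⅔)*(-298)*(-83) + 9131241527/29697487340 = 49468/3 + 9131241527/29697487340 = 1469102697459701/89092462020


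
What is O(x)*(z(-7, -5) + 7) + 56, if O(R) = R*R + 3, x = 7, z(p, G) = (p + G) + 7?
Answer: 160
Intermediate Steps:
z(p, G) = 7 + G + p (z(p, G) = (G + p) + 7 = 7 + G + p)
O(R) = 3 + R² (O(R) = R² + 3 = 3 + R²)
O(x)*(z(-7, -5) + 7) + 56 = (3 + 7²)*((7 - 5 - 7) + 7) + 56 = (3 + 49)*(-5 + 7) + 56 = 52*2 + 56 = 104 + 56 = 160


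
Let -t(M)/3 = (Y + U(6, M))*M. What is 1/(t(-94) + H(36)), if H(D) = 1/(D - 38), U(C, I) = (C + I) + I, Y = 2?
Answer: -2/101521 ≈ -1.9700e-5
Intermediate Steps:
U(C, I) = C + 2*I
H(D) = 1/(-38 + D)
t(M) = -3*M*(8 + 2*M) (t(M) = -3*(2 + (6 + 2*M))*M = -3*(8 + 2*M)*M = -3*M*(8 + 2*M))
1/(t(-94) + H(36)) = 1/(-6*(-94)*(4 - 94) + 1/(-38 + 36)) = 1/(-6*(-94)*(-90) + 1/(-2)) = 1/(-50760 - 1/2) = 1/(-101521/2) = -2/101521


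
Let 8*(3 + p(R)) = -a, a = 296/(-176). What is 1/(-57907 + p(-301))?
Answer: -176/10192123 ≈ -1.7268e-5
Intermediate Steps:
a = -37/22 (a = 296*(-1/176) = -37/22 ≈ -1.6818)
p(R) = -491/176 (p(R) = -3 + (-1*(-37/22))/8 = -3 + (⅛)*(37/22) = -3 + 37/176 = -491/176)
1/(-57907 + p(-301)) = 1/(-57907 - 491/176) = 1/(-10192123/176) = -176/10192123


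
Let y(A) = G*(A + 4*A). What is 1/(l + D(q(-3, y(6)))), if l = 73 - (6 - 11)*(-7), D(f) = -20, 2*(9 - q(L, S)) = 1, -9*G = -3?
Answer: 1/18 ≈ 0.055556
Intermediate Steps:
G = 1/3 (G = -1/9*(-3) = 1/3 ≈ 0.33333)
y(A) = 5*A/3 (y(A) = (A + 4*A)/3 = (5*A)/3 = 5*A/3)
q(L, S) = 17/2 (q(L, S) = 9 - 1/2*1 = 9 - 1/2 = 17/2)
l = 38 (l = 73 - (-5)*(-7) = 73 - 1*35 = 73 - 35 = 38)
1/(l + D(q(-3, y(6)))) = 1/(38 - 20) = 1/18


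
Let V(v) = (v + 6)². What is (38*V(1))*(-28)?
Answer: -52136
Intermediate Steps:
V(v) = (6 + v)²
(38*V(1))*(-28) = (38*(6 + 1)²)*(-28) = (38*7²)*(-28) = (38*49)*(-28) = 1862*(-28) = -52136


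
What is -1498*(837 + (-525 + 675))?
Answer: -1478526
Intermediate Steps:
-1498*(837 + (-525 + 675)) = -1498*(837 + 150) = -1498*987 = -1478526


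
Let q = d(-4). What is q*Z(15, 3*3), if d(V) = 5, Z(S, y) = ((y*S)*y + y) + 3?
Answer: 6135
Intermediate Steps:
Z(S, y) = 3 + y + S*y² (Z(S, y) = ((S*y)*y + y) + 3 = (S*y² + y) + 3 = (y + S*y²) + 3 = 3 + y + S*y²)
q = 5
q*Z(15, 3*3) = 5*(3 + 3*3 + 15*(3*3)²) = 5*(3 + 9 + 15*9²) = 5*(3 + 9 + 15*81) = 5*(3 + 9 + 1215) = 5*1227 = 6135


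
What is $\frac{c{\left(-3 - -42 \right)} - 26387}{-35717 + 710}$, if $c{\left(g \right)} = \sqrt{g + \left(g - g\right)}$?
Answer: $\frac{26387}{35007} - \frac{\sqrt{39}}{35007} \approx 0.75358$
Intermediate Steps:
$c{\left(g \right)} = \sqrt{g}$ ($c{\left(g \right)} = \sqrt{g + 0} = \sqrt{g}$)
$\frac{c{\left(-3 - -42 \right)} - 26387}{-35717 + 710} = \frac{\sqrt{-3 - -42} - 26387}{-35717 + 710} = \frac{\sqrt{-3 + 42} - 26387}{-35007} = \left(\sqrt{39} - 26387\right) \left(- \frac{1}{35007}\right) = \left(-26387 + \sqrt{39}\right) \left(- \frac{1}{35007}\right) = \frac{26387}{35007} - \frac{\sqrt{39}}{35007}$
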